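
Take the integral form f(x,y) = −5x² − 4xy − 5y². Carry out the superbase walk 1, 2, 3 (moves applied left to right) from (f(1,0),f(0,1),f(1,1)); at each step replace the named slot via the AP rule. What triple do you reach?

start (-5,-5,-14) = (f(1,0),f(0,1),f(1,1))
replace slot 1: 2·((-5)+(-14)) − (-5) = -33 → (-33,-5,-14)
replace slot 2: 2·((-33)+(-14)) − (-5) = -89 → (-33,-89,-14)
replace slot 3: 2·((-33)+(-89)) − (-14) = -230 → (-33,-89,-230)

-33,-89,-230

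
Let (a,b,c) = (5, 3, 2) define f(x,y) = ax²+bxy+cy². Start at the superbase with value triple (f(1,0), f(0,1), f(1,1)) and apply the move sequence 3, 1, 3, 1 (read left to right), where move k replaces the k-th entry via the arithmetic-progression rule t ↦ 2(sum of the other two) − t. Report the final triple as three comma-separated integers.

start (5,2,10) = (f(1,0),f(0,1),f(1,1))
replace slot 3: 2·(5+2) − 10 = 4 → (5,2,4)
replace slot 1: 2·(2+4) − 5 = 7 → (7,2,4)
replace slot 3: 2·(7+2) − 4 = 14 → (7,2,14)
replace slot 1: 2·(2+14) − 7 = 25 → (25,2,14)

25,2,14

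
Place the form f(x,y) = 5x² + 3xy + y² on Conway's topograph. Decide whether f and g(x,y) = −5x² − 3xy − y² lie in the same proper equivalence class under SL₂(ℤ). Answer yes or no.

D₁ = -11, D₂ = -11
f: flip: (5,3,1)→(1,-3,5)
f: translate: b→1 (≡-3 mod 2), so (1,-3,5)→(1,1,3)
f: reduced (well bottom): (1,1,3) with a≤c, −a<b≤a
g is negative-definite; reduce −g:
−g: flip: (5,3,1)→(1,-3,5)
−g: translate: b→1 (≡-3 mod 2), so (1,-3,5)→(1,1,3)
−g: reduced (well bottom): (1,1,3) with a≤c, −a<b≤a
flip sign back: reduced form of g is (-1,-1,-3)
reduced forms (1, 1, 3) vs (-1, -1, -3) ⇒ inequivalent

no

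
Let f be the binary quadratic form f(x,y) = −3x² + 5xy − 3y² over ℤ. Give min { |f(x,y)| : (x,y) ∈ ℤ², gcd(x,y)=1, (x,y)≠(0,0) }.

translate: b→1 (≡-5 mod 6), so (3,-5,3)→(3,1,1)
flip: (3,1,1)→(1,-1,3)
translate: b→1 (≡-1 mod 2), so (1,-1,3)→(1,1,3)
reduced (well bottom): (1,1,3) with a≤c, −a<b≤a
well minimum |f| = |-1| = 1 (negative-definite)

1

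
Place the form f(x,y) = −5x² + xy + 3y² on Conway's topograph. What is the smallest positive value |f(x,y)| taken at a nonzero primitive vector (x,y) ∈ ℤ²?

descent: ρ → (3,5,-3)  [lands on river]
river: ρ → (-3,7,1)
river: ρ → (1,7,-3)
river: ρ → (-3,5,3)
river: ρ → (3,7,-1)
river: ρ → (-1,7,3)
closes: descent 1, river 6
min |a| on river = 1

1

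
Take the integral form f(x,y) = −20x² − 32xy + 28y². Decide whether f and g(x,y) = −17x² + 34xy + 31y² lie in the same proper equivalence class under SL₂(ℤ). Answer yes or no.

D₁ = 3264, D₂ = 3264
river cycle of f (length 6): (28, 32, -20), (-20, 48, 12), (12, 48, -20), (-20, 32, 28), (28, 24, -24), (-24, 24, 28)
river cycle of g (length 10): (31, 28, -20), (-20, 52, 7), (7, 46, -41), (-41, 36, 12), (12, 36, -41), (-41, 46, 7), (7, 52, -20), (-20, 28, 31), (31, 34, -17), (-17, 34, 31)
cycles differ ⇒ inequivalent

no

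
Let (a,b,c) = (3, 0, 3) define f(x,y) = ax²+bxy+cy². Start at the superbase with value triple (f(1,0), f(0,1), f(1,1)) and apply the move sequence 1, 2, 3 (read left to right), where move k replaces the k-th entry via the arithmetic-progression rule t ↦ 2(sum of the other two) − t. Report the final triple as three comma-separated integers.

start (3,3,6) = (f(1,0),f(0,1),f(1,1))
replace slot 1: 2·(3+6) − 3 = 15 → (15,3,6)
replace slot 2: 2·(15+6) − 3 = 39 → (15,39,6)
replace slot 3: 2·(15+39) − 6 = 102 → (15,39,102)

15,39,102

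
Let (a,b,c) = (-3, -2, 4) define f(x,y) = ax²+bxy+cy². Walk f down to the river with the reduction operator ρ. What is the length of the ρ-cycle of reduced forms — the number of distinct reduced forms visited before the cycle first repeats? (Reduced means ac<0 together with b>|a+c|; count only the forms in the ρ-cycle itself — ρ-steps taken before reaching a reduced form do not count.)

D = 52, ⌊√D⌋ = 7
descent: ρ → (4,2,-3)  [lands on river]
river: ρ → (-3,4,3)
river: ρ → (3,2,-4)
river: ρ → (-4,6,1)
river: ρ → (1,6,-4)
river: ρ → (-4,2,3)
river: ρ → (3,4,-3)
river: ρ → (-3,2,4)
river: ρ → (4,6,-1)
river: ρ → (-1,6,4)
ρ-cycle length = 10 (tail of 1 descent step not counted)

10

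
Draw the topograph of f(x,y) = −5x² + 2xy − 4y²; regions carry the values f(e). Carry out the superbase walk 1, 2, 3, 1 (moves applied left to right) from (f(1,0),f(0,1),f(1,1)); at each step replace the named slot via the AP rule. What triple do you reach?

start (-5,-4,-7) = (f(1,0),f(0,1),f(1,1))
replace slot 1: 2·((-4)+(-7)) − (-5) = -17 → (-17,-4,-7)
replace slot 2: 2·((-17)+(-7)) − (-4) = -44 → (-17,-44,-7)
replace slot 3: 2·((-17)+(-44)) − (-7) = -115 → (-17,-44,-115)
replace slot 1: 2·((-44)+(-115)) − (-17) = -301 → (-301,-44,-115)

-301,-44,-115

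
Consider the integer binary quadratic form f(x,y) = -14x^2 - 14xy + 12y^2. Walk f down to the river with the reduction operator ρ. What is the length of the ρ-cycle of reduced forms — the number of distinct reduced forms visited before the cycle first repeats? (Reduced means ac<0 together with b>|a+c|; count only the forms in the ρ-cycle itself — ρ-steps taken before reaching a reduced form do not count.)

D = 868, ⌊√D⌋ = 29
descent: ρ → (12,14,-14)  [lands on river]
river: ρ → (-14,14,12)
river: ρ → (12,10,-16)
river: ρ → (-16,22,6)
river: ρ → (6,26,-8)
river: ρ → (-8,22,12)
river: ρ → (12,26,-4)
river: ρ → (-4,22,24)
river: ρ → (24,26,-2)
river: ρ → (-2,26,24)
river: ρ → (24,22,-4)
river: ρ → (-4,26,12)
river: ρ → (12,22,-8)
river: ρ → (-8,26,6)
river: ρ → (6,22,-16)
river: ρ → (-16,10,12)
ρ-cycle length = 16 (tail of 1 descent step not counted)

16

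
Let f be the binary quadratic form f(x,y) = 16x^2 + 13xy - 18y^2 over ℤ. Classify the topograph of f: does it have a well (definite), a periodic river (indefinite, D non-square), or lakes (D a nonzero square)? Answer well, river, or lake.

D = b²−4ac = 13² − 4·16·(-18) = 1321
D > 0 non-square ⇒ indefinite ⇒ periodic river

river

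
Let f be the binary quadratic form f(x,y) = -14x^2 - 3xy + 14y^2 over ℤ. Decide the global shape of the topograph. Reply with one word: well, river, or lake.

D = b²−4ac = (-3)² − 4·(-14)·14 = 793
D > 0 non-square ⇒ indefinite ⇒ periodic river

river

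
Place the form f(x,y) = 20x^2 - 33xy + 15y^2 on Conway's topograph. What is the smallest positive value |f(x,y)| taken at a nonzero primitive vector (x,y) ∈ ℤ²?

translate: b→7 (≡-33 mod 40), so (20,-33,15)→(20,7,2)
flip: (20,7,2)→(2,-7,20)
translate: b→1 (≡-7 mod 4), so (2,-7,20)→(2,1,14)
reduced (well bottom): (2,1,14) with a≤c, −a<b≤a
well minimum = a = 2

2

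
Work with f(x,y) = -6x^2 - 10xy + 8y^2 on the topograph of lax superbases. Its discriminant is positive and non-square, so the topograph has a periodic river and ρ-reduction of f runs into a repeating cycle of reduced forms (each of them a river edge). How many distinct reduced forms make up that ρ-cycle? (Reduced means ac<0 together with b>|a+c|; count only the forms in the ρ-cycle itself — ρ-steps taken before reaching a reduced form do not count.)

D = 292, ⌊√D⌋ = 17
descent: ρ → (8,10,-6)  [lands on river]
river: ρ → (-6,14,4)
river: ρ → (4,10,-12)
river: ρ → (-12,14,2)
river: ρ → (2,14,-12)
river: ρ → (-12,10,4)
river: ρ → (4,14,-6)
river: ρ → (-6,10,8)
river: ρ → (8,6,-8)
river: ρ → (-8,10,6)
river: ρ → (6,14,-4)
river: ρ → (-4,10,12)
river: ρ → (12,14,-2)
river: ρ → (-2,14,12)
river: ρ → (12,10,-4)
river: ρ → (-4,14,6)
river: ρ → (6,10,-8)
river: ρ → (-8,6,8)
ρ-cycle length = 18 (tail of 1 descent step not counted)

18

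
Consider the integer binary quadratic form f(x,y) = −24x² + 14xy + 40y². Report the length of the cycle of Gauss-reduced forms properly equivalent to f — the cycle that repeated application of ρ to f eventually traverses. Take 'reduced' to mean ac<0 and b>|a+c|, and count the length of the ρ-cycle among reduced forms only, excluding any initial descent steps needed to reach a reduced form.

D = 4036, ⌊√D⌋ = 63
descent: ρ → (40,-14,-24)
descent: ρ → (-24,62,2)  [lands on river]
river: ρ → (2,62,-24)
river: ρ → (-24,34,30)
river: ρ → (30,26,-28)
river: ρ → (-28,30,28)
river: ρ → (28,26,-30)
river: ρ → (-30,34,24)
river: ρ → (24,62,-2)
river: ρ → (-2,62,24)
river: ρ → (24,34,-30)
river: ρ → (-30,26,28)
river: ρ → (28,30,-28)
river: ρ → (-28,26,30)
river: ρ → (30,34,-24)
ρ-cycle length = 14 (tail of 2 descent steps not counted)

14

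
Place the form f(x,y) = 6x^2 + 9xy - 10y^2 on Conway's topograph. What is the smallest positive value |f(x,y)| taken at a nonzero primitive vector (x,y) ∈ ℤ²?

river: ρ → (-10,11,5)
river: ρ → (5,9,-12)
river: ρ → (-12,15,2)
river: ρ → (2,17,-4)
river: ρ → (-4,15,6)
river: ρ → (6,9,-10)
closes: descent 0, river 6
min |a| on river = 2

2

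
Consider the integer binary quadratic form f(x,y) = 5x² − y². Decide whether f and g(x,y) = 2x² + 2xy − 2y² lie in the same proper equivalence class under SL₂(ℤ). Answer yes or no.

D₁ = 20, D₂ = 20
river cycle of f (length 2): (-1, 4, 1), (1, 4, -1)
river cycle of g (length 2): (-2, 2, 2), (2, 2, -2)
cycles differ ⇒ inequivalent

no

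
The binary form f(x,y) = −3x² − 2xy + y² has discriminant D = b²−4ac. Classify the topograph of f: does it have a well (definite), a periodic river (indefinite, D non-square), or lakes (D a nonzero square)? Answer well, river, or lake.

D = b²−4ac = (-2)² − 4·(-3)·1 = 16
D = 4² is a perfect square ⇒ form factors over ℤ ⇒ lakes

lake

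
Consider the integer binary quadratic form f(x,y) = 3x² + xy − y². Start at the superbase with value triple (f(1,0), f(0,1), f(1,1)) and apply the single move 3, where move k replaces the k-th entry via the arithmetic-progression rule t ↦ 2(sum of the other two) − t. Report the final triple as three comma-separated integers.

start (3,-1,3) = (f(1,0),f(0,1),f(1,1))
replace slot 3: 2·(3+(-1)) − 3 = 1 → (3,-1,1)

3,-1,1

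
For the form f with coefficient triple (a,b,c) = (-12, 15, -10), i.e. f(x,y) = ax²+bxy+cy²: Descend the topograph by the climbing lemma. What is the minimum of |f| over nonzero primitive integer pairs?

translate: b→9 (≡-15 mod 24), so (12,-15,10)→(12,9,7)
flip: (12,9,7)→(7,-9,12)
translate: b→5 (≡-9 mod 14), so (7,-9,12)→(7,5,10)
reduced (well bottom): (7,5,10) with a≤c, −a<b≤a
well minimum |f| = |-7| = 7 (negative-definite)

7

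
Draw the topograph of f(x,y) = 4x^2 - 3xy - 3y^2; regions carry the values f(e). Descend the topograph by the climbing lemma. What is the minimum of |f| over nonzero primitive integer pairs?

descent: ρ → (-3,3,4)  [lands on river]
river: ρ → (4,5,-2)
river: ρ → (-2,7,1)
river: ρ → (1,7,-2)
river: ρ → (-2,5,4)
river: ρ → (4,3,-3)
closes: descent 1, river 6
min |a| on river = 1

1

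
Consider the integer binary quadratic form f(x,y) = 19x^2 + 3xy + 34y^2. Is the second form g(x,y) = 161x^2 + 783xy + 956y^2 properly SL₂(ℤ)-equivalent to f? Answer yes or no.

D₁ = -2575, D₂ = -2575
f: reduced (well bottom): (19,3,34) with a≤c, −a<b≤a
g: translate: b→139 (≡783 mod 322), so (161,783,956)→(161,139,34)
g: flip: (161,139,34)→(34,-139,161)
g: translate: b→-3 (≡-139 mod 68), so (34,-139,161)→(34,-3,19)
g: flip: (34,-3,19)→(19,3,34)
g: reduced (well bottom): (19,3,34) with a≤c, −a<b≤a
reduced forms (19, 3, 34) vs (19, 3, 34) ⇒ equivalent

yes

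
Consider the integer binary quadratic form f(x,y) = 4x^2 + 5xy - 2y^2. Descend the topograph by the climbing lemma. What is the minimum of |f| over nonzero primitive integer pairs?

river: ρ → (-2,7,1)
river: ρ → (1,7,-2)
river: ρ → (-2,5,4)
river: ρ → (4,3,-3)
river: ρ → (-3,3,4)
river: ρ → (4,5,-2)
closes: descent 0, river 6
min |a| on river = 1

1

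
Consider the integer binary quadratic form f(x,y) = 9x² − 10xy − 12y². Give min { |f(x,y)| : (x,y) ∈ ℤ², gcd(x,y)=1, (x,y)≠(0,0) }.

descent: ρ → (-12,10,9)  [lands on river]
river: ρ → (9,8,-13)
river: ρ → (-13,18,4)
river: ρ → (4,22,-3)
river: ρ → (-3,20,11)
river: ρ → (11,2,-12)
river: ρ → (-12,22,1)
river: ρ → (1,22,-12)
river: ρ → (-12,2,11)
river: ρ → (11,20,-3)
river: ρ → (-3,22,4)
river: ρ → (4,18,-13)
river: ρ → (-13,8,9)
river: ρ → (9,10,-12)
river: ρ → (-12,14,7)
river: ρ → (7,14,-12)
closes: descent 1, river 16
min |a| on river = 1

1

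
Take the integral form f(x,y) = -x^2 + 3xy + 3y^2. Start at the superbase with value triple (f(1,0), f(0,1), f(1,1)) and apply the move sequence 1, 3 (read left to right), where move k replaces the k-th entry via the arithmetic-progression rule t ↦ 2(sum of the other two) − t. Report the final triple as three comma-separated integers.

start (-1,3,5) = (f(1,0),f(0,1),f(1,1))
replace slot 1: 2·(3+5) − (-1) = 17 → (17,3,5)
replace slot 3: 2·(17+3) − 5 = 35 → (17,3,35)

17,3,35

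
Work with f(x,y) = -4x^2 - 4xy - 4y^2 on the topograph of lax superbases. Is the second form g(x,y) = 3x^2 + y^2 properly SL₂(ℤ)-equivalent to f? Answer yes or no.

D₁ = -48, D₂ = -12
discriminants differ ⇒ not SL₂(ℤ)-equivalent

no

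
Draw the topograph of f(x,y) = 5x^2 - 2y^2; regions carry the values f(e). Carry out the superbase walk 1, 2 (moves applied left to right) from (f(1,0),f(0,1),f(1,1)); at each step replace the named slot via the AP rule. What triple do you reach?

start (5,-2,3) = (f(1,0),f(0,1),f(1,1))
replace slot 1: 2·((-2)+3) − 5 = -3 → (-3,-2,3)
replace slot 2: 2·((-3)+3) − (-2) = 2 → (-3,2,3)

-3,2,3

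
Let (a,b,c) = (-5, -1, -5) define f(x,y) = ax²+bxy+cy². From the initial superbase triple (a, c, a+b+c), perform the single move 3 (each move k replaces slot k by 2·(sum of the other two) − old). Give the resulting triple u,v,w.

start (-5,-5,-11) = (f(1,0),f(0,1),f(1,1))
replace slot 3: 2·((-5)+(-5)) − (-11) = -9 → (-5,-5,-9)

-5,-5,-9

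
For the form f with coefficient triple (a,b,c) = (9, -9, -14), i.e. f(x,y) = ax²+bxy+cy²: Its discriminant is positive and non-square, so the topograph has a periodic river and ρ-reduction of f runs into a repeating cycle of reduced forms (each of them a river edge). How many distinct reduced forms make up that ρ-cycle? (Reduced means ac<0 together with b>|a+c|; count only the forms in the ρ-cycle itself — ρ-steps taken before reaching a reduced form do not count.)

D = 585, ⌊√D⌋ = 24
descent: ρ → (-14,9,9)  [lands on river]
river: ρ → (9,9,-14)
river: ρ → (-14,19,4)
river: ρ → (4,21,-9)
river: ρ → (-9,15,10)
river: ρ → (10,5,-14)
river: ρ → (-14,23,1)
river: ρ → (1,23,-14)
river: ρ → (-14,5,10)
river: ρ → (10,15,-9)
river: ρ → (-9,21,4)
river: ρ → (4,19,-14)
ρ-cycle length = 12 (tail of 1 descent step not counted)

12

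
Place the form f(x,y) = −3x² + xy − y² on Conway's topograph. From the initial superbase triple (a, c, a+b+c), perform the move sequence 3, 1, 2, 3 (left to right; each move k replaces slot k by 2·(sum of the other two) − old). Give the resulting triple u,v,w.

start (-3,-1,-3) = (f(1,0),f(0,1),f(1,1))
replace slot 3: 2·((-3)+(-1)) − (-3) = -5 → (-3,-1,-5)
replace slot 1: 2·((-1)+(-5)) − (-3) = -9 → (-9,-1,-5)
replace slot 2: 2·((-9)+(-5)) − (-1) = -27 → (-9,-27,-5)
replace slot 3: 2·((-9)+(-27)) − (-5) = -67 → (-9,-27,-67)

-9,-27,-67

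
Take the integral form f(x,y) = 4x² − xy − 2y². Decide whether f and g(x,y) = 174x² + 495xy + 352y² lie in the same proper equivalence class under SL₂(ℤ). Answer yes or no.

D₁ = 33, D₂ = 33
river cycle of f (length 4): (-2, 5, 1), (1, 5, -2), (-2, 3, 3), (3, 3, -2)
river cycle of g (length 4): (-2, 5, 1), (1, 5, -2), (-2, 3, 3), (3, 3, -2)
cycles coincide ⇒ equivalent

yes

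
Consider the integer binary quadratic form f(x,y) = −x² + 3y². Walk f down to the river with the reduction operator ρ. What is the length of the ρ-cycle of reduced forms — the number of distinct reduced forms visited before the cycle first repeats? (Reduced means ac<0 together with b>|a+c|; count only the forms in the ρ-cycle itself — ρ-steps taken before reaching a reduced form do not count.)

D = 12, ⌊√D⌋ = 3
descent: ρ → (3,0,-1)
descent: ρ → (-1,2,2)  [lands on river]
river: ρ → (2,2,-1)
ρ-cycle length = 2 (tail of 2 descent steps not counted)

2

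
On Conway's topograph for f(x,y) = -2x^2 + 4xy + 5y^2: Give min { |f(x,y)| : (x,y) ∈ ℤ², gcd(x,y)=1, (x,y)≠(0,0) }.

river: ρ → (5,6,-1)
river: ρ → (-1,6,5)
river: ρ → (5,4,-2)
river: ρ → (-2,4,5)
closes: descent 0, river 4
min |a| on river = 1

1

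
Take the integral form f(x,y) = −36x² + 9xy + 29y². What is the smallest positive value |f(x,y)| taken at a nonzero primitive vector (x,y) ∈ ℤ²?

river: ρ → (29,49,-16)
river: ρ → (-16,47,32)
river: ρ → (32,17,-31)
river: ρ → (-31,45,18)
river: ρ → (18,63,-4)
river: ρ → (-4,65,2)
river: ρ → (2,63,-36)
river: ρ → (-36,9,29)
closes: descent 0, river 8
min |a| on river = 2

2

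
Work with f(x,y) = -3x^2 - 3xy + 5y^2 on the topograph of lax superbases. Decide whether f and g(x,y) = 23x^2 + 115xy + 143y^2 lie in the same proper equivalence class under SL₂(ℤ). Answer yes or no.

D₁ = 69, D₂ = 69
river cycle of f (length 4): (5, 3, -3), (-3, 3, 5), (5, 7, -1), (-1, 7, 5)
river cycle of g (length 4): (5, 7, -1), (-1, 7, 5), (5, 3, -3), (-3, 3, 5)
cycles coincide ⇒ equivalent

yes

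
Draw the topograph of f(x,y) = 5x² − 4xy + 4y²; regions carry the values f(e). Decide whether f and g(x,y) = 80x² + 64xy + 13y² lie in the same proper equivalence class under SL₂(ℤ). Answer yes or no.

D₁ = -64, D₂ = -64
f: flip: (5,-4,4)→(4,4,5)
f: reduced (well bottom): (4,4,5) with a≤c, −a<b≤a
g: flip: (80,64,13)→(13,-64,80)
g: translate: b→-12 (≡-64 mod 26), so (13,-64,80)→(13,-12,4)
g: flip: (13,-12,4)→(4,12,13)
g: translate: b→4 (≡12 mod 8), so (4,12,13)→(4,4,5)
g: reduced (well bottom): (4,4,5) with a≤c, −a<b≤a
reduced forms (4, 4, 5) vs (4, 4, 5) ⇒ equivalent

yes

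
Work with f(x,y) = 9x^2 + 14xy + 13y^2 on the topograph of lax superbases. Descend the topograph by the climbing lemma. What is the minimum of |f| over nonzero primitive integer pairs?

translate: b→-4 (≡14 mod 18), so (9,14,13)→(9,-4,8)
flip: (9,-4,8)→(8,4,9)
reduced (well bottom): (8,4,9) with a≤c, −a<b≤a
well minimum = a = 8

8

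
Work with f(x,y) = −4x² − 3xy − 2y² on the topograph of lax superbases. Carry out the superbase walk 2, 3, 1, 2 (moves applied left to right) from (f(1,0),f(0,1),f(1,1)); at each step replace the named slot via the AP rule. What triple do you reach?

start (-4,-2,-9) = (f(1,0),f(0,1),f(1,1))
replace slot 2: 2·((-4)+(-9)) − (-2) = -24 → (-4,-24,-9)
replace slot 3: 2·((-4)+(-24)) − (-9) = -47 → (-4,-24,-47)
replace slot 1: 2·((-24)+(-47)) − (-4) = -138 → (-138,-24,-47)
replace slot 2: 2·((-138)+(-47)) − (-24) = -346 → (-138,-346,-47)

-138,-346,-47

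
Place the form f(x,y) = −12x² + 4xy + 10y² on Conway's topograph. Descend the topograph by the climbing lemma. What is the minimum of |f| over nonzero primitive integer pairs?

river: ρ → (10,16,-6)
river: ρ → (-6,20,4)
river: ρ → (4,20,-6)
river: ρ → (-6,16,10)
river: ρ → (10,4,-12)
river: ρ → (-12,20,2)
river: ρ → (2,20,-12)
river: ρ → (-12,4,10)
closes: descent 0, river 8
min |a| on river = 2

2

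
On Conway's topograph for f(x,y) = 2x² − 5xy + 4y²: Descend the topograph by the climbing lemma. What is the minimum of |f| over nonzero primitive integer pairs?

translate: b→-1 (≡-5 mod 4), so (2,-5,4)→(2,-1,1)
flip: (2,-1,1)→(1,1,2)
reduced (well bottom): (1,1,2) with a≤c, −a<b≤a
well minimum = a = 1

1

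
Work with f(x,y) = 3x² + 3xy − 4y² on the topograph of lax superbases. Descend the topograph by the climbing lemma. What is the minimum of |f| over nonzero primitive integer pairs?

river: ρ → (-4,5,2)
river: ρ → (2,7,-1)
river: ρ → (-1,7,2)
river: ρ → (2,5,-4)
river: ρ → (-4,3,3)
river: ρ → (3,3,-4)
closes: descent 0, river 6
min |a| on river = 1

1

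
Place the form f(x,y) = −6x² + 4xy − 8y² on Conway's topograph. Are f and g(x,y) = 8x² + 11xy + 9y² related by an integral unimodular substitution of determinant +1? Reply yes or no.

D₁ = -176, D₂ = -167
discriminants differ ⇒ not SL₂(ℤ)-equivalent

no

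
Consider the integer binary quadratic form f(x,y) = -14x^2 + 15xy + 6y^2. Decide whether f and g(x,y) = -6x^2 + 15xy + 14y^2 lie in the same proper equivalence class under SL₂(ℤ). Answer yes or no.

D₁ = 561, D₂ = 561
river cycle of f (length 16): (6, 21, -5), (-5, 19, 10), (10, 21, -3), (-3, 21, 10), (10, 19, -5), (-5, 21, 6), (6, 15, -14), (-14, 13, 7), (7, 15, -12), (-12, 9, 10), … (6 more)
river cycle of g (length 16): (14, 13, -7), (-7, 15, 12), (12, 9, -10), (-10, 11, 11), (11, 11, -10), (-10, 9, 12), (12, 15, -7), (-7, 13, 14), (14, 15, -6), (-6, 21, 5), … (6 more)
cycles differ ⇒ inequivalent

no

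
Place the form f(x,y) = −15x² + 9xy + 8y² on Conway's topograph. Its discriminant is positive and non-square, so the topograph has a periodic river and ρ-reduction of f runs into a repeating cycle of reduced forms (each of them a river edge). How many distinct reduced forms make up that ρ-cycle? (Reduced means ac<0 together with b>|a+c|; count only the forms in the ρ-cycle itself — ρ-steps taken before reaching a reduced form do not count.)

D = 561, ⌊√D⌋ = 23
river: ρ → (8,23,-1)
river: ρ → (-1,23,8)
river: ρ → (8,9,-15)
river: ρ → (-15,21,2)
river: ρ → (2,23,-4)
river: ρ → (-4,17,17)
river: ρ → (17,17,-4)
river: ρ → (-4,23,2)
river: ρ → (2,21,-15)
river: ρ → (-15,9,8)
ρ-cycle length = 10 (tail of 0 descent steps not counted)

10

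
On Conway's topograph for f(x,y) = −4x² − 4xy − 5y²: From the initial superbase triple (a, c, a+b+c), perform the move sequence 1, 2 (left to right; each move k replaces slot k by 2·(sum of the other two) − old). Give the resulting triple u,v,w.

start (-4,-5,-13) = (f(1,0),f(0,1),f(1,1))
replace slot 1: 2·((-5)+(-13)) − (-4) = -32 → (-32,-5,-13)
replace slot 2: 2·((-32)+(-13)) − (-5) = -85 → (-32,-85,-13)

-32,-85,-13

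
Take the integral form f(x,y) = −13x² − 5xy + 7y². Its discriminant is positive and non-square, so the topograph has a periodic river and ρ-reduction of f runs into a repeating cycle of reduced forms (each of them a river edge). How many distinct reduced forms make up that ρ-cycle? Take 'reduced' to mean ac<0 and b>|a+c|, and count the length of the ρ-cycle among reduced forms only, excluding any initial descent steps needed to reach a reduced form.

D = 389, ⌊√D⌋ = 19
descent: ρ → (7,19,-1)  [lands on river]
river: ρ → (-1,19,7)
river: ρ → (7,9,-11)
river: ρ → (-11,13,5)
river: ρ → (5,17,-5)
river: ρ → (-5,13,11)
river: ρ → (11,9,-7)
river: ρ → (-7,19,1)
river: ρ → (1,19,-7)
river: ρ → (-7,9,11)
river: ρ → (11,13,-5)
river: ρ → (-5,17,5)
river: ρ → (5,13,-11)
river: ρ → (-11,9,7)
ρ-cycle length = 14 (tail of 1 descent step not counted)

14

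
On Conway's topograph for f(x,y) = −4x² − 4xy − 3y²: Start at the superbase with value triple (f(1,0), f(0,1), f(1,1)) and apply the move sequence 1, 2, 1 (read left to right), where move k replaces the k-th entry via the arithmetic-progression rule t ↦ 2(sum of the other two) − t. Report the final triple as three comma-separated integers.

start (-4,-3,-11) = (f(1,0),f(0,1),f(1,1))
replace slot 1: 2·((-3)+(-11)) − (-4) = -24 → (-24,-3,-11)
replace slot 2: 2·((-24)+(-11)) − (-3) = -67 → (-24,-67,-11)
replace slot 1: 2·((-67)+(-11)) − (-24) = -132 → (-132,-67,-11)

-132,-67,-11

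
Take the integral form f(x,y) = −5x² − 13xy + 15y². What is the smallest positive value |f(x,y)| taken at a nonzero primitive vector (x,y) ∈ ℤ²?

descent: ρ → (15,13,-5)  [lands on river]
river: ρ → (-5,17,9)
river: ρ → (9,19,-3)
river: ρ → (-3,17,15)
closes: descent 1, river 4
min |a| on river = 3

3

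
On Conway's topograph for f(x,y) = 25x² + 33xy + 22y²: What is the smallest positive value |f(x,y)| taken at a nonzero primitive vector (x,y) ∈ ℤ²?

translate: b→-17 (≡33 mod 50), so (25,33,22)→(25,-17,14)
flip: (25,-17,14)→(14,17,25)
translate: b→-11 (≡17 mod 28), so (14,17,25)→(14,-11,22)
reduced (well bottom): (14,-11,22) with a≤c, −a<b≤a
well minimum = a = 14

14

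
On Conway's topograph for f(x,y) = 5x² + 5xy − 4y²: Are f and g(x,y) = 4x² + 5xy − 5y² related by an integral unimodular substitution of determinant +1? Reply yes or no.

D₁ = 105, D₂ = 105
river cycle of f (length 6): (-4, 3, 6), (6, 9, -1), (-1, 9, 6), (6, 3, -4), (-4, 5, 5), (5, 5, -4)
river cycle of g (length 6): (-5, 5, 4), (4, 3, -6), (-6, 9, 1), (1, 9, -6), (-6, 3, 4), (4, 5, -5)
cycles differ ⇒ inequivalent

no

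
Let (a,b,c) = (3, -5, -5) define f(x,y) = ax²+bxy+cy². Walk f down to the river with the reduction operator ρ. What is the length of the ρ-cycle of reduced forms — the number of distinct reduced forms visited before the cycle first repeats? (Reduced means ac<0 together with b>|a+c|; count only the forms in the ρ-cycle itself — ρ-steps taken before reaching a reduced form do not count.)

D = 85, ⌊√D⌋ = 9
descent: ρ → (-5,5,3)  [lands on river]
river: ρ → (3,7,-3)
river: ρ → (-3,5,5)
river: ρ → (5,5,-3)
river: ρ → (-3,7,3)
river: ρ → (3,5,-5)
ρ-cycle length = 6 (tail of 1 descent step not counted)

6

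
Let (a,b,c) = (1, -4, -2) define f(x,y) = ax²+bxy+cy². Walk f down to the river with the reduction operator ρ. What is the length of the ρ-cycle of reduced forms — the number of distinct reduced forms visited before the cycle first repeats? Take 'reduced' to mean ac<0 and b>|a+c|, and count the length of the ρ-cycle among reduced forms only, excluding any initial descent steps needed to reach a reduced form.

D = 24, ⌊√D⌋ = 4
descent: ρ → (-2,4,1)  [lands on river]
river: ρ → (1,4,-2)
ρ-cycle length = 2 (tail of 1 descent step not counted)

2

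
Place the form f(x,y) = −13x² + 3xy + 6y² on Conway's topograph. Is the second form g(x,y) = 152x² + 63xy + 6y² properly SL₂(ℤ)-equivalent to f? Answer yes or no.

D₁ = 321, D₂ = 321
river cycle of f (length 6): (6, 9, -10), (-10, 11, 5), (5, 9, -12), (-12, 15, 2), (2, 17, -4), (-4, 15, 6)
river cycle of g (length 6): (6, 9, -10), (-10, 11, 5), (5, 9, -12), (-12, 15, 2), (2, 17, -4), (-4, 15, 6)
cycles coincide ⇒ equivalent

yes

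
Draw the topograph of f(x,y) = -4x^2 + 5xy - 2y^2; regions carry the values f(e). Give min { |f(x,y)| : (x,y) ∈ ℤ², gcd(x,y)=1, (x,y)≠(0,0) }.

translate: b→3 (≡-5 mod 8), so (4,-5,2)→(4,3,1)
flip: (4,3,1)→(1,-3,4)
translate: b→1 (≡-3 mod 2), so (1,-3,4)→(1,1,2)
reduced (well bottom): (1,1,2) with a≤c, −a<b≤a
well minimum |f| = |-1| = 1 (negative-definite)

1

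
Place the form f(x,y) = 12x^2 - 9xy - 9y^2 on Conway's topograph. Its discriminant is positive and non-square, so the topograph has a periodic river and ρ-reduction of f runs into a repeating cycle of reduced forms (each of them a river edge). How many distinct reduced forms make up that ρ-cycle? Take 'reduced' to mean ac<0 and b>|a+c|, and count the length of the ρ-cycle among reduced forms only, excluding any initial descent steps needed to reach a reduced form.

D = 513, ⌊√D⌋ = 22
descent: ρ → (-9,9,12)  [lands on river]
river: ρ → (12,15,-6)
river: ρ → (-6,21,3)
river: ρ → (3,21,-6)
river: ρ → (-6,15,12)
river: ρ → (12,9,-9)
ρ-cycle length = 6 (tail of 1 descent step not counted)

6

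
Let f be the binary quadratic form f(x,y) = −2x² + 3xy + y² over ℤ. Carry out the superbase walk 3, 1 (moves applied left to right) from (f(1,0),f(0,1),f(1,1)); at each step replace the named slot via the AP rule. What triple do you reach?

start (-2,1,2) = (f(1,0),f(0,1),f(1,1))
replace slot 3: 2·((-2)+1) − 2 = -4 → (-2,1,-4)
replace slot 1: 2·(1+(-4)) − (-2) = -4 → (-4,1,-4)

-4,1,-4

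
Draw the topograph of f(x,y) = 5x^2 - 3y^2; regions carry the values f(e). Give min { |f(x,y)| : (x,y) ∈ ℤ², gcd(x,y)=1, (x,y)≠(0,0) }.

descent: ρ → (-3,6,2)  [lands on river]
river: ρ → (2,6,-3)
closes: descent 1, river 2
min |a| on river = 2

2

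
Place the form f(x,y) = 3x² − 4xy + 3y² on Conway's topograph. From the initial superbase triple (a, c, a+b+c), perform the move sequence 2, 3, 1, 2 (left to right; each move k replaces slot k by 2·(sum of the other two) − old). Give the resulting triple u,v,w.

start (3,3,2) = (f(1,0),f(0,1),f(1,1))
replace slot 2: 2·(3+2) − 3 = 7 → (3,7,2)
replace slot 3: 2·(3+7) − 2 = 18 → (3,7,18)
replace slot 1: 2·(7+18) − 3 = 47 → (47,7,18)
replace slot 2: 2·(47+18) − 7 = 123 → (47,123,18)

47,123,18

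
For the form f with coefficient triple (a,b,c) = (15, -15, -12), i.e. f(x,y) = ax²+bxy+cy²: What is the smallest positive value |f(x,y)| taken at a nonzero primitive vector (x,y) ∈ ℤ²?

descent: ρ → (-12,15,15)  [lands on river]
river: ρ → (15,15,-12)
river: ρ → (-12,9,18)
river: ρ → (18,27,-3)
river: ρ → (-3,27,18)
river: ρ → (18,9,-12)
closes: descent 1, river 6
min |a| on river = 3

3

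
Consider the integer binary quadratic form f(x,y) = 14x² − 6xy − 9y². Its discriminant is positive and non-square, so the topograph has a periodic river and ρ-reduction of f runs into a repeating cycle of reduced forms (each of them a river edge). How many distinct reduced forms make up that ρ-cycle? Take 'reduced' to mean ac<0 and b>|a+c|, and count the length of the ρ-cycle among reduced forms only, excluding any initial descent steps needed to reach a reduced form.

D = 540, ⌊√D⌋ = 23
descent: ρ → (-9,6,14)  [lands on river]
river: ρ → (14,22,-1)
river: ρ → (-1,22,14)
river: ρ → (14,6,-9)
river: ρ → (-9,12,11)
river: ρ → (11,10,-10)
river: ρ → (-10,10,11)
river: ρ → (11,12,-9)
ρ-cycle length = 8 (tail of 1 descent step not counted)

8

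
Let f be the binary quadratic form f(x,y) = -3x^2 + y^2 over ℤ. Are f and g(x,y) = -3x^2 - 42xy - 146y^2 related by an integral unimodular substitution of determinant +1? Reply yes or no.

D₁ = 12, D₂ = 12
river cycle of f (length 2): (1, 2, -2), (-2, 2, 1)
river cycle of g (length 2): (1, 2, -2), (-2, 2, 1)
cycles coincide ⇒ equivalent

yes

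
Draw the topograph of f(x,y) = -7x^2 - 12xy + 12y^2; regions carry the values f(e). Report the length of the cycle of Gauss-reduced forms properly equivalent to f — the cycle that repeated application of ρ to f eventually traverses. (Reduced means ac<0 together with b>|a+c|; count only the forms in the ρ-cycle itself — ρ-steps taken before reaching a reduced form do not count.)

D = 480, ⌊√D⌋ = 21
descent: ρ → (12,12,-7)  [lands on river]
river: ρ → (-7,16,8)
river: ρ → (8,16,-7)
river: ρ → (-7,12,12)
ρ-cycle length = 4 (tail of 1 descent step not counted)

4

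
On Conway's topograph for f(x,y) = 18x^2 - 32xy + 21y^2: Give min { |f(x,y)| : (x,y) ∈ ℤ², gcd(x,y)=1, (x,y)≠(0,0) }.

translate: b→4 (≡-32 mod 36), so (18,-32,21)→(18,4,7)
flip: (18,4,7)→(7,-4,18)
reduced (well bottom): (7,-4,18) with a≤c, −a<b≤a
well minimum = a = 7

7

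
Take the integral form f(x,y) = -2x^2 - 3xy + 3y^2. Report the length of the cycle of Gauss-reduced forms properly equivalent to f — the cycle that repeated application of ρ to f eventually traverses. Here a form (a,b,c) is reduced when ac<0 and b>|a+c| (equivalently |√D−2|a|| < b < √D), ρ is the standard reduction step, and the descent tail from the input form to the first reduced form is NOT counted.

D = 33, ⌊√D⌋ = 5
descent: ρ → (3,3,-2)  [lands on river]
river: ρ → (-2,5,1)
river: ρ → (1,5,-2)
river: ρ → (-2,3,3)
ρ-cycle length = 4 (tail of 1 descent step not counted)

4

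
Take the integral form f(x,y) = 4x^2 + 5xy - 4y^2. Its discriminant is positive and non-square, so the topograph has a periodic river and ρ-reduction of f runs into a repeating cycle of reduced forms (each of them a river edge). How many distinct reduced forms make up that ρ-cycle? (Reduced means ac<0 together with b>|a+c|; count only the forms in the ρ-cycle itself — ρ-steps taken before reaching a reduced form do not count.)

D = 89, ⌊√D⌋ = 9
river: ρ → (-4,3,5)
river: ρ → (5,7,-2)
river: ρ → (-2,9,1)
river: ρ → (1,9,-2)
river: ρ → (-2,7,5)
river: ρ → (5,3,-4)
river: ρ → (-4,5,4)
river: ρ → (4,3,-5)
river: ρ → (-5,7,2)
river: ρ → (2,9,-1)
river: ρ → (-1,9,2)
river: ρ → (2,7,-5)
river: ρ → (-5,3,4)
river: ρ → (4,5,-4)
ρ-cycle length = 14 (tail of 0 descent steps not counted)

14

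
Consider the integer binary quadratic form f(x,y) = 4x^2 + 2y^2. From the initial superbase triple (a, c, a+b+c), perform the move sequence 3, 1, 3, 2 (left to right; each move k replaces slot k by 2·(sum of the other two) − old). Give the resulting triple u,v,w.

start (4,2,6) = (f(1,0),f(0,1),f(1,1))
replace slot 3: 2·(4+2) − 6 = 6 → (4,2,6)
replace slot 1: 2·(2+6) − 4 = 12 → (12,2,6)
replace slot 3: 2·(12+2) − 6 = 22 → (12,2,22)
replace slot 2: 2·(12+22) − 2 = 66 → (12,66,22)

12,66,22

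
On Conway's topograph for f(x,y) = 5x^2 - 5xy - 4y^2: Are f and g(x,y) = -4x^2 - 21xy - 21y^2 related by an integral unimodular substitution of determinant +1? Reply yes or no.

D₁ = 105, D₂ = 105
river cycle of f (length 6): (-4, 5, 5), (5, 5, -4), (-4, 3, 6), (6, 9, -1), (-1, 9, 6), (6, 3, -4)
river cycle of g (length 6): (-4, 3, 6), (6, 9, -1), (-1, 9, 6), (6, 3, -4), (-4, 5, 5), (5, 5, -4)
cycles coincide ⇒ equivalent

yes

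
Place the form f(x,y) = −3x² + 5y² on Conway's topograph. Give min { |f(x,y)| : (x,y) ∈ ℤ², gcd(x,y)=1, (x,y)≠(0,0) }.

descent: ρ → (5,0,-3)
descent: ρ → (-3,6,2)  [lands on river]
river: ρ → (2,6,-3)
closes: descent 2, river 2
min |a| on river = 2

2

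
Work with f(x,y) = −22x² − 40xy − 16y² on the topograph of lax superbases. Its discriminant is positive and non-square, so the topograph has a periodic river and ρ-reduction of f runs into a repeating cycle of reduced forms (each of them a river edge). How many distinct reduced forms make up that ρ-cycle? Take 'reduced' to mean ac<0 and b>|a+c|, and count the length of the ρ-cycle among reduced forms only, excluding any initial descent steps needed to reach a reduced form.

D = 192, ⌊√D⌋ = 13
descent: ρ → (-16,8,2)
descent: ρ → (2,12,-6)  [lands on river]
river: ρ → (-6,12,2)
ρ-cycle length = 2 (tail of 2 descent steps not counted)

2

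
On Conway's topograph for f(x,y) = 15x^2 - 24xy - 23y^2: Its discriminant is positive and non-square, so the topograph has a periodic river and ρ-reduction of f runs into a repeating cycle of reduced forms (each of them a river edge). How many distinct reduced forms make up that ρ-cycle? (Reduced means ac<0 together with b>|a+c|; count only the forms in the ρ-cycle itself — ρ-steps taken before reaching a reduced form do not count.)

D = 1956, ⌊√D⌋ = 44
descent: ρ → (-23,24,15)  [lands on river]
river: ρ → (15,36,-11)
river: ρ → (-11,30,24)
river: ρ → (24,18,-17)
river: ρ → (-17,16,25)
river: ρ → (25,34,-8)
river: ρ → (-8,30,33)
river: ρ → (33,36,-5)
river: ρ → (-5,44,1)
river: ρ → (1,44,-5)
river: ρ → (-5,36,33)
river: ρ → (33,30,-8)
river: ρ → (-8,34,25)
river: ρ → (25,16,-17)
river: ρ → (-17,18,24)
river: ρ → (24,30,-11)
river: ρ → (-11,36,15)
river: ρ → (15,24,-23)
river: ρ → (-23,22,16)
river: ρ → (16,42,-3)
river: ρ → (-3,42,16)
river: ρ → (16,22,-23)
ρ-cycle length = 22 (tail of 1 descent step not counted)

22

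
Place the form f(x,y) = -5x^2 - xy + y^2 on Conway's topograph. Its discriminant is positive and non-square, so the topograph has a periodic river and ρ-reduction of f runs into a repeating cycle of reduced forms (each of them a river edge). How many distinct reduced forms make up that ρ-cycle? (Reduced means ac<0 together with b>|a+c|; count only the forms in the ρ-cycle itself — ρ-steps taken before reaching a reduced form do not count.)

D = 21, ⌊√D⌋ = 4
descent: ρ → (1,3,-3)  [lands on river]
river: ρ → (-3,3,1)
ρ-cycle length = 2 (tail of 1 descent step not counted)

2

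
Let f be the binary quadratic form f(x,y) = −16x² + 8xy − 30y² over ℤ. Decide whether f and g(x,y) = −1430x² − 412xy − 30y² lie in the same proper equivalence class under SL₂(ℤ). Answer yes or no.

D₁ = -1856, D₂ = -1856
f is negative-definite; reduce −f:
−f: reduced (well bottom): (16,-8,30) with a≤c, −a<b≤a
flip sign back: reduced form of f is (-16,8,-30)
g is negative-definite; reduce −g:
−g: flip: (1430,412,30)→(30,-412,1430)
−g: translate: b→8 (≡-412 mod 60), so (30,-412,1430)→(30,8,16)
−g: flip: (30,8,16)→(16,-8,30)
−g: reduced (well bottom): (16,-8,30) with a≤c, −a<b≤a
flip sign back: reduced form of g is (-16,8,-30)
reduced forms (-16, 8, -30) vs (-16, 8, -30) ⇒ equivalent

yes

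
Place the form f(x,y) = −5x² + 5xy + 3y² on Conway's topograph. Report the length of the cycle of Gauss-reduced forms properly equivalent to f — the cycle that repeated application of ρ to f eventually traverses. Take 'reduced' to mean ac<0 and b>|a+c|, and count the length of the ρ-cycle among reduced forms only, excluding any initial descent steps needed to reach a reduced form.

D = 85, ⌊√D⌋ = 9
river: ρ → (3,7,-3)
river: ρ → (-3,5,5)
river: ρ → (5,5,-3)
river: ρ → (-3,7,3)
river: ρ → (3,5,-5)
river: ρ → (-5,5,3)
ρ-cycle length = 6 (tail of 0 descent steps not counted)

6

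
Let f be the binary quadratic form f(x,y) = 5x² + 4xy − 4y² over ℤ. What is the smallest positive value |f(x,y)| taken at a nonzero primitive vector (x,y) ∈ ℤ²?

river: ρ → (-4,4,5)
river: ρ → (5,6,-3)
river: ρ → (-3,6,5)
river: ρ → (5,4,-4)
closes: descent 0, river 4
min |a| on river = 3

3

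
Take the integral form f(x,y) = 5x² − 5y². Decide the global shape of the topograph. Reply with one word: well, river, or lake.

D = b²−4ac = 0² − 4·5·(-5) = 100
D = 10² is a perfect square ⇒ form factors over ℤ ⇒ lakes

lake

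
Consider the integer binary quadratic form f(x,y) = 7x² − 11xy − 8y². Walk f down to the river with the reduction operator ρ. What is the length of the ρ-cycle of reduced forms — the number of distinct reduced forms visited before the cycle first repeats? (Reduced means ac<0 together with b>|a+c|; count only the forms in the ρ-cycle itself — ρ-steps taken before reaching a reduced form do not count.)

D = 345, ⌊√D⌋ = 18
descent: ρ → (-8,11,7)  [lands on river]
river: ρ → (7,17,-2)
river: ρ → (-2,15,15)
river: ρ → (15,15,-2)
river: ρ → (-2,17,7)
river: ρ → (7,11,-8)
river: ρ → (-8,5,10)
river: ρ → (10,15,-3)
river: ρ → (-3,15,10)
river: ρ → (10,5,-8)
ρ-cycle length = 10 (tail of 1 descent step not counted)

10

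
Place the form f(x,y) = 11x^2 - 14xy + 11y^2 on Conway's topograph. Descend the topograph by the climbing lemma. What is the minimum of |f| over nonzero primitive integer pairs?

translate: b→8 (≡-14 mod 22), so (11,-14,11)→(11,8,8)
flip: (11,8,8)→(8,-8,11)
translate: b→8 (≡-8 mod 16), so (8,-8,11)→(8,8,11)
reduced (well bottom): (8,8,11) with a≤c, −a<b≤a
well minimum = a = 8

8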